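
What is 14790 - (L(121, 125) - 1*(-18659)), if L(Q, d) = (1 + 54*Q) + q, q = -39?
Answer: -10365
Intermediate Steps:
L(Q, d) = -38 + 54*Q (L(Q, d) = (1 + 54*Q) - 39 = -38 + 54*Q)
14790 - (L(121, 125) - 1*(-18659)) = 14790 - ((-38 + 54*121) - 1*(-18659)) = 14790 - ((-38 + 6534) + 18659) = 14790 - (6496 + 18659) = 14790 - 1*25155 = 14790 - 25155 = -10365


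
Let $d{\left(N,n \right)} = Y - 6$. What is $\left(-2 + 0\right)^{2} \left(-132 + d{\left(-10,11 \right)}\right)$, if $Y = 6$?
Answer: $-528$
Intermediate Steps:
$d{\left(N,n \right)} = 0$ ($d{\left(N,n \right)} = 6 - 6 = 0$)
$\left(-2 + 0\right)^{2} \left(-132 + d{\left(-10,11 \right)}\right) = \left(-2 + 0\right)^{2} \left(-132 + 0\right) = \left(-2\right)^{2} \left(-132\right) = 4 \left(-132\right) = -528$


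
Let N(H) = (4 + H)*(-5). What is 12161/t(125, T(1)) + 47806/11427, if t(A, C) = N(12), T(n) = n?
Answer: -135139267/914160 ≈ -147.83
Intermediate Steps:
N(H) = -20 - 5*H
t(A, C) = -80 (t(A, C) = -20 - 5*12 = -20 - 60 = -80)
12161/t(125, T(1)) + 47806/11427 = 12161/(-80) + 47806/11427 = 12161*(-1/80) + 47806*(1/11427) = -12161/80 + 47806/11427 = -135139267/914160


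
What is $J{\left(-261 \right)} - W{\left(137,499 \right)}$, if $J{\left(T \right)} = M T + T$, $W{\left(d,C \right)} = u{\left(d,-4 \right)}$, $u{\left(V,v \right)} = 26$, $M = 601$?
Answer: $-157148$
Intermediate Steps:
$W{\left(d,C \right)} = 26$
$J{\left(T \right)} = 602 T$ ($J{\left(T \right)} = 601 T + T = 602 T$)
$J{\left(-261 \right)} - W{\left(137,499 \right)} = 602 \left(-261\right) - 26 = -157122 - 26 = -157148$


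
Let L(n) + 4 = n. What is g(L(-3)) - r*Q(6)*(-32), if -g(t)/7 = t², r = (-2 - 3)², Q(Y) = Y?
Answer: 4457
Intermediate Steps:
L(n) = -4 + n
r = 25 (r = (-5)² = 25)
g(t) = -7*t²
g(L(-3)) - r*Q(6)*(-32) = -7*(-4 - 3)² - 25*6*(-32) = -7*(-7)² - 150*(-32) = -7*49 - 1*(-4800) = -343 + 4800 = 4457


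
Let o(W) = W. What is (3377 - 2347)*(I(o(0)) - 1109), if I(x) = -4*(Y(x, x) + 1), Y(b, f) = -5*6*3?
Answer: -775590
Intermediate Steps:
Y(b, f) = -90 (Y(b, f) = -30*3 = -90)
I(x) = 356 (I(x) = -4*(-90 + 1) = -4*(-89) = 356)
(3377 - 2347)*(I(o(0)) - 1109) = (3377 - 2347)*(356 - 1109) = 1030*(-753) = -775590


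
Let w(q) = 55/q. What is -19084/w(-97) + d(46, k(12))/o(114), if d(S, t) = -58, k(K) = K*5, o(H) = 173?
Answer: 320245414/9515 ≈ 33657.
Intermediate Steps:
k(K) = 5*K
-19084/w(-97) + d(46, k(12))/o(114) = -19084/(55/(-97)) - 58/173 = -19084/(55*(-1/97)) - 58*1/173 = -19084/(-55/97) - 58/173 = -19084*(-97/55) - 58/173 = 1851148/55 - 58/173 = 320245414/9515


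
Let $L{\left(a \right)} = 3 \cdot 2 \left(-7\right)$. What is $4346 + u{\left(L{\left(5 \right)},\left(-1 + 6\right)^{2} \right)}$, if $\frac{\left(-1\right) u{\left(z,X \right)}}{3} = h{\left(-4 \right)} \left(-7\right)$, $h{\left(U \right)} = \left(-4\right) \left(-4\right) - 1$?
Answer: $4661$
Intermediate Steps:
$h{\left(U \right)} = 15$ ($h{\left(U \right)} = 16 - 1 = 15$)
$L{\left(a \right)} = -42$ ($L{\left(a \right)} = 6 \left(-7\right) = -42$)
$u{\left(z,X \right)} = 315$ ($u{\left(z,X \right)} = - 3 \cdot 15 \left(-7\right) = \left(-3\right) \left(-105\right) = 315$)
$4346 + u{\left(L{\left(5 \right)},\left(-1 + 6\right)^{2} \right)} = 4346 + 315 = 4661$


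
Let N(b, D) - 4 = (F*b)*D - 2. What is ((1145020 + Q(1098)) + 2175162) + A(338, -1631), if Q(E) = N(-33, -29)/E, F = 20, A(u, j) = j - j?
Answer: 1822789489/549 ≈ 3.3202e+6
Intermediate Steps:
A(u, j) = 0
N(b, D) = 2 + 20*D*b (N(b, D) = 4 + ((20*b)*D - 2) = 4 + (20*D*b - 2) = 4 + (-2 + 20*D*b) = 2 + 20*D*b)
Q(E) = 19142/E (Q(E) = (2 + 20*(-29)*(-33))/E = (2 + 19140)/E = 19142/E)
((1145020 + Q(1098)) + 2175162) + A(338, -1631) = ((1145020 + 19142/1098) + 2175162) + 0 = ((1145020 + 19142*(1/1098)) + 2175162) + 0 = ((1145020 + 9571/549) + 2175162) + 0 = (628625551/549 + 2175162) + 0 = 1822789489/549 + 0 = 1822789489/549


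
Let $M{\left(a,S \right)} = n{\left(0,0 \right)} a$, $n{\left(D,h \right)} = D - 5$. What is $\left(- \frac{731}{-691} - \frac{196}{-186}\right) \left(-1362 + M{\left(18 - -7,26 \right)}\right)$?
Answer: $- \frac{201787387}{64263} \approx -3140.0$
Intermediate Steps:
$n{\left(D,h \right)} = -5 + D$
$M{\left(a,S \right)} = - 5 a$ ($M{\left(a,S \right)} = \left(-5 + 0\right) a = - 5 a$)
$\left(- \frac{731}{-691} - \frac{196}{-186}\right) \left(-1362 + M{\left(18 - -7,26 \right)}\right) = \left(- \frac{731}{-691} - \frac{196}{-186}\right) \left(-1362 - 5 \left(18 - -7\right)\right) = \left(\left(-731\right) \left(- \frac{1}{691}\right) - - \frac{98}{93}\right) \left(-1362 - 5 \left(18 + 7\right)\right) = \left(\frac{731}{691} + \frac{98}{93}\right) \left(-1362 - 125\right) = \frac{135701 \left(-1362 - 125\right)}{64263} = \frac{135701}{64263} \left(-1487\right) = - \frac{201787387}{64263}$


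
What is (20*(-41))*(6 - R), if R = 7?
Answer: 820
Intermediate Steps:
(20*(-41))*(6 - R) = (20*(-41))*(6 - 1*7) = -820*(6 - 7) = -820*(-1) = 820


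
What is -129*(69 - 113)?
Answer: 5676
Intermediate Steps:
-129*(69 - 113) = -129*(-44) = 5676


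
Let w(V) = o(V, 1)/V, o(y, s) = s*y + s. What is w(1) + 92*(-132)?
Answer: -12142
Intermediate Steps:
o(y, s) = s + s*y
w(V) = (1 + V)/V (w(V) = (1*(1 + V))/V = (1 + V)/V)
w(1) + 92*(-132) = (1 + 1)/1 + 92*(-132) = 1*2 - 12144 = 2 - 12144 = -12142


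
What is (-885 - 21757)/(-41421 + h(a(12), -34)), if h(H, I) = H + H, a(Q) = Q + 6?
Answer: 22642/41385 ≈ 0.54711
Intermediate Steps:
a(Q) = 6 + Q
h(H, I) = 2*H
(-885 - 21757)/(-41421 + h(a(12), -34)) = (-885 - 21757)/(-41421 + 2*(6 + 12)) = -22642/(-41421 + 2*18) = -22642/(-41421 + 36) = -22642/(-41385) = -22642*(-1/41385) = 22642/41385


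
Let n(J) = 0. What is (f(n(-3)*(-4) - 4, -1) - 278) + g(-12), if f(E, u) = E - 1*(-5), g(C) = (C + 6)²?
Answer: -241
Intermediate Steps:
g(C) = (6 + C)²
f(E, u) = 5 + E (f(E, u) = E + 5 = 5 + E)
(f(n(-3)*(-4) - 4, -1) - 278) + g(-12) = ((5 + (0*(-4) - 4)) - 278) + (6 - 12)² = ((5 + (0 - 4)) - 278) + (-6)² = ((5 - 4) - 278) + 36 = (1 - 278) + 36 = -277 + 36 = -241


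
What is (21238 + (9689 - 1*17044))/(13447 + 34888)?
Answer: 13883/48335 ≈ 0.28722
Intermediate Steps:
(21238 + (9689 - 1*17044))/(13447 + 34888) = (21238 + (9689 - 17044))/48335 = (21238 - 7355)*(1/48335) = 13883*(1/48335) = 13883/48335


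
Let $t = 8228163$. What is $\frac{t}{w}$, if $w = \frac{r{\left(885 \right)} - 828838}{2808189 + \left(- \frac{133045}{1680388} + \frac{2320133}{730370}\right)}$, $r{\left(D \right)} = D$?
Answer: $- \frac{14179215444321921665261211}{508075421526726340} \approx -2.7908 \cdot 10^{7}$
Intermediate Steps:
$w = - \frac{508075421526726340}{1723254078014973897}$ ($w = \frac{885 - 828838}{2808189 + \left(- \frac{133045}{1680388} + \frac{2320133}{730370}\right)} = - \frac{827953}{2808189 + \left(\left(-133045\right) \frac{1}{1680388} + 2320133 \cdot \frac{1}{730370}\right)} = - \frac{827953}{2808189 + \left(- \frac{133045}{1680388} + \frac{2320133}{730370}\right)} = - \frac{827953}{2808189 + \frac{1900775787477}{613652491780}} = - \frac{827953}{\frac{1723254078014973897}{613652491780}} = \left(-827953\right) \frac{613652491780}{1723254078014973897} = - \frac{508075421526726340}{1723254078014973897} \approx -0.29484$)
$\frac{t}{w} = \frac{8228163}{- \frac{508075421526726340}{1723254078014973897}} = 8228163 \left(- \frac{1723254078014973897}{508075421526726340}\right) = - \frac{14179215444321921665261211}{508075421526726340}$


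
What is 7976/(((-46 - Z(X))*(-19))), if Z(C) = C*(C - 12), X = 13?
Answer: 7976/1121 ≈ 7.1151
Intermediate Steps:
Z(C) = C*(-12 + C)
7976/(((-46 - Z(X))*(-19))) = 7976/(((-46 - 13*(-12 + 13))*(-19))) = 7976/(((-46 - 13)*(-19))) = 7976/((-59*(-19))) = 7976/1121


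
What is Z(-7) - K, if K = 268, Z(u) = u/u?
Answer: -267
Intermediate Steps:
Z(u) = 1
Z(-7) - K = 1 - 1*268 = 1 - 268 = -267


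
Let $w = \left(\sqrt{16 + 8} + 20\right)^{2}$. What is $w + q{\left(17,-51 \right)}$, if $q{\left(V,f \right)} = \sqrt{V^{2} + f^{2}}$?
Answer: $424 + 17 \sqrt{10} + 80 \sqrt{6} \approx 673.72$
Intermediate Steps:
$w = \left(20 + 2 \sqrt{6}\right)^{2}$ ($w = \left(\sqrt{24} + 20\right)^{2} = \left(2 \sqrt{6} + 20\right)^{2} = \left(20 + 2 \sqrt{6}\right)^{2} \approx 619.96$)
$w + q{\left(17,-51 \right)} = \left(424 + 80 \sqrt{6}\right) + \sqrt{17^{2} + \left(-51\right)^{2}} = \left(424 + 80 \sqrt{6}\right) + \sqrt{289 + 2601} = \left(424 + 80 \sqrt{6}\right) + \sqrt{2890} = \left(424 + 80 \sqrt{6}\right) + 17 \sqrt{10} = 424 + 17 \sqrt{10} + 80 \sqrt{6}$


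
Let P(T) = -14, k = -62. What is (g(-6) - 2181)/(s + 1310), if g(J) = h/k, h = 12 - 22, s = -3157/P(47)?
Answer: -135212/95201 ≈ -1.4203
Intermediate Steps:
s = 451/2 (s = -3157/(-14) = -3157*(-1/14) = 451/2 ≈ 225.50)
h = -10
g(J) = 5/31 (g(J) = -10/(-62) = -10*(-1/62) = 5/31)
(g(-6) - 2181)/(s + 1310) = (5/31 - 2181)/(451/2 + 1310) = -67606/(31*3071/2) = -67606/31*2/3071 = -135212/95201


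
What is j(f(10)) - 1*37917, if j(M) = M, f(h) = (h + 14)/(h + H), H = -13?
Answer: -37925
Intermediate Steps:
f(h) = (14 + h)/(-13 + h) (f(h) = (h + 14)/(h - 13) = (14 + h)/(-13 + h))
j(f(10)) - 1*37917 = (14 + 10)/(-13 + 10) - 1*37917 = 24/(-3) - 37917 = -1/3*24 - 37917 = -8 - 37917 = -37925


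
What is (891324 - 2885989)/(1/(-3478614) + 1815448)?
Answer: -6938669594310/6315242829071 ≈ -1.0987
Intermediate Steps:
(891324 - 2885989)/(1/(-3478614) + 1815448) = -1994665/(-1/3478614 + 1815448) = -1994665/6315242829071/3478614 = -1994665*3478614/6315242829071 = -6938669594310/6315242829071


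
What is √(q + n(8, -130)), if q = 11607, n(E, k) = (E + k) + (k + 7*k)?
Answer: √10445 ≈ 102.20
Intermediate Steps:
n(E, k) = E + 9*k (n(E, k) = (E + k) + 8*k = E + 9*k)
√(q + n(8, -130)) = √(11607 + (8 + 9*(-130))) = √(11607 + (8 - 1170)) = √(11607 - 1162) = √10445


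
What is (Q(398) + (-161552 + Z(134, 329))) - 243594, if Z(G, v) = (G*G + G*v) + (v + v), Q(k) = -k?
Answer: -342844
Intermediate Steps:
Z(G, v) = G² + 2*v + G*v (Z(G, v) = (G² + G*v) + 2*v = G² + 2*v + G*v)
(Q(398) + (-161552 + Z(134, 329))) - 243594 = (-1*398 + (-161552 + (134² + 2*329 + 134*329))) - 243594 = (-398 + (-161552 + (17956 + 658 + 44086))) - 243594 = (-398 + (-161552 + 62700)) - 243594 = (-398 - 98852) - 243594 = -99250 - 243594 = -342844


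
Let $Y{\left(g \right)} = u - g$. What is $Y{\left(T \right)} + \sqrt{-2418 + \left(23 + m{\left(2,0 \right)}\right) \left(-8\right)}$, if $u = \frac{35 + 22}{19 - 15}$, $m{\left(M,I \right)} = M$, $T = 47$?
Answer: $- \frac{131}{4} + i \sqrt{2618} \approx -32.75 + 51.166 i$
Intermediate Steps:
$u = \frac{57}{4} \approx 14.25$
$Y{\left(g \right)} = \frac{57}{4} - g$
$Y{\left(T \right)} + \sqrt{-2418 + \left(23 + m{\left(2,0 \right)}\right) \left(-8\right)} = \left(\frac{57}{4} - 47\right) + \sqrt{-2418 + \left(23 + 2\right) \left(-8\right)} = \left(\frac{57}{4} - 47\right) + \sqrt{-2418 + 25 \left(-8\right)} = - \frac{131}{4} + \sqrt{-2418 - 200} = - \frac{131}{4} + \sqrt{-2618} = - \frac{131}{4} + i \sqrt{2618}$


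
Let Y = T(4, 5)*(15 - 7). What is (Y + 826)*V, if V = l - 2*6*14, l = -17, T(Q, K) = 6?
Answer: -161690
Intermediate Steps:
Y = 48 (Y = 6*(15 - 7) = 6*8 = 48)
V = -185 (V = -17 - 2*6*14 = -17 - 12*14 = -17 - 168 = -185)
(Y + 826)*V = (48 + 826)*(-185) = 874*(-185) = -161690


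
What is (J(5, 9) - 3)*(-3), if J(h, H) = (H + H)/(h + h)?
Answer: 18/5 ≈ 3.6000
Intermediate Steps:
J(h, H) = H/h (J(h, H) = (2*H)/((2*h)) = (2*H)*(1/(2*h)) = H/h)
(J(5, 9) - 3)*(-3) = (9/5 - 3)*(-3) = -6/5*(-3) = 18/5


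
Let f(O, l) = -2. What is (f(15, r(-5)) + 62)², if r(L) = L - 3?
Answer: 3600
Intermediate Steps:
r(L) = -3 + L
(f(15, r(-5)) + 62)² = (-2 + 62)² = 60² = 3600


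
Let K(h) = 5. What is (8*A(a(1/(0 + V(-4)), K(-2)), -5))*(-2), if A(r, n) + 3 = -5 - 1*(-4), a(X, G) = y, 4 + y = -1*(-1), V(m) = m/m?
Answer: 64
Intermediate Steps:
V(m) = 1
y = -3 (y = -4 - 1*(-1) = -4 + 1 = -3)
a(X, G) = -3
A(r, n) = -4 (A(r, n) = -3 + (-5 - 1*(-4)) = -3 + (-5 + 4) = -3 - 1 = -4)
(8*A(a(1/(0 + V(-4)), K(-2)), -5))*(-2) = (8*(-4))*(-2) = -32*(-2) = 64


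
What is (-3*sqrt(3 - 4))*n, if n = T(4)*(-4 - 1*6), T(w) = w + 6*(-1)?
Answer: -60*I ≈ -60.0*I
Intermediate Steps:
T(w) = -6 + w (T(w) = w - 6 = -6 + w)
n = 20 (n = (-6 + 4)*(-4 - 1*6) = -2*(-4 - 6) = -2*(-10) = 20)
(-3*sqrt(3 - 4))*n = -3*sqrt(3 - 4)*20 = -3*I*20 = -60*I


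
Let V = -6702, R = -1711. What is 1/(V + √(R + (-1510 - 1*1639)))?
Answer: -1117/7486944 - I*√15/2495648 ≈ -0.00014919 - 1.5519e-6*I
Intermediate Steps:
1/(V + √(R + (-1510 - 1*1639))) = 1/(-6702 + √(-1711 + (-1510 - 1*1639))) = 1/(-6702 + √(-1711 + (-1510 - 1639))) = 1/(-6702 + √(-1711 - 3149)) = 1/(-6702 + √(-4860)) = 1/(-6702 + 18*I*√15)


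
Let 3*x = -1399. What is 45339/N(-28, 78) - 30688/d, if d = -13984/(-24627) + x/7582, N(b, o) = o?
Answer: -49184785594357/819366574 ≈ -60028.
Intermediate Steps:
x = -1399/3 (x = (1/3)*(-1399) = -1399/3 ≈ -466.33)
d = 31514099/62240638 (d = -13984/(-24627) - 1399/3/7582 = -13984*(-1/24627) - 1399/3*1/7582 = 13984/24627 - 1399/22746 = 31514099/62240638 ≈ 0.50633)
45339/N(-28, 78) - 30688/d = 45339/78 - 30688/31514099/62240638 = 45339*(1/78) - 30688*62240638/31514099 = 15113/26 - 1910040698944/31514099 = -49184785594357/819366574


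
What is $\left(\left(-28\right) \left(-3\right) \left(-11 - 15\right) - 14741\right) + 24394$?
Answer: $7469$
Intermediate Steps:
$\left(\left(-28\right) \left(-3\right) \left(-11 - 15\right) - 14741\right) + 24394 = \left(84 \left(-26\right) - 14741\right) + 24394 = \left(-2184 - 14741\right) + 24394 = -16925 + 24394 = 7469$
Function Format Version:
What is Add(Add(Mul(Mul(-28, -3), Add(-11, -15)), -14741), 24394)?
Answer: 7469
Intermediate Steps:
Add(Add(Mul(Mul(-28, -3), Add(-11, -15)), -14741), 24394) = Add(Add(Mul(84, -26), -14741), 24394) = Add(Add(-2184, -14741), 24394) = Add(-16925, 24394) = 7469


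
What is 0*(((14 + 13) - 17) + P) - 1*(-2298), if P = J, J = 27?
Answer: 2298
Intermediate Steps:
P = 27
0*(((14 + 13) - 17) + P) - 1*(-2298) = 0*(((14 + 13) - 17) + 27) - 1*(-2298) = 0*((27 - 17) + 27) + 2298 = 0*(10 + 27) + 2298 = 0*37 + 2298 = 0 + 2298 = 2298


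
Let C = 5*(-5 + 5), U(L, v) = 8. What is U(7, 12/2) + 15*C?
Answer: 8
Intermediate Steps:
C = 0 (C = 5*0 = 0)
U(7, 12/2) + 15*C = 8 + 15*0 = 8 + 0 = 8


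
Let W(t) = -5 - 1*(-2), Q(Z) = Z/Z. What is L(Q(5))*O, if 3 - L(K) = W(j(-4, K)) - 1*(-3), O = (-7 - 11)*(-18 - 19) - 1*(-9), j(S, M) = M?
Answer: 2025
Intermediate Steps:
Q(Z) = 1
W(t) = -3 (W(t) = -5 + 2 = -3)
O = 675 (O = -18*(-37) + 9 = 666 + 9 = 675)
L(K) = 3 (L(K) = 3 - (-3 - 1*(-3)) = 3 - (-3 + 3) = 3 - 1*0 = 3 + 0 = 3)
L(Q(5))*O = 3*675 = 2025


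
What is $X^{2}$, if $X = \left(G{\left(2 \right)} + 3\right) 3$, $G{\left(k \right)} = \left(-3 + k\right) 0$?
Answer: $81$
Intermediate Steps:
$G{\left(k \right)} = 0$
$X = 9$ ($X = \left(0 + 3\right) 3 = 3 \cdot 3 = 9$)
$X^{2} = 9^{2} = 81$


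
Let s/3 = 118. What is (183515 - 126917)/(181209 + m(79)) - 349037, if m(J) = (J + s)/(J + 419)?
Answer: -31497948522251/90242515 ≈ -3.4904e+5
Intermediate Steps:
s = 354 (s = 3*118 = 354)
m(J) = (354 + J)/(419 + J) (m(J) = (J + 354)/(J + 419) = (354 + J)/(419 + J))
(183515 - 126917)/(181209 + m(79)) - 349037 = (183515 - 126917)/(181209 + (354 + 79)/(419 + 79)) - 349037 = 56598/(181209 + 433/498) - 349037 = 56598/(90242515/498) - 349037 = 56598*(498/90242515) - 349037 = 28185804/90242515 - 349037 = -31497948522251/90242515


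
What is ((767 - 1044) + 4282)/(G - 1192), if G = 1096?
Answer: -1335/32 ≈ -41.719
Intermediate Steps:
((767 - 1044) + 4282)/(G - 1192) = ((767 - 1044) + 4282)/(1096 - 1192) = (-277 + 4282)/(-96) = 4005*(-1/96) = -1335/32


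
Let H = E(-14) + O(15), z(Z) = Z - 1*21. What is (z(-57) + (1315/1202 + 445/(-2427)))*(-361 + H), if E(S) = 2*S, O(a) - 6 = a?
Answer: 41379612248/1458627 ≈ 28369.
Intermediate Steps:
O(a) = 6 + a
z(Z) = -21 + Z (z(Z) = Z - 21 = -21 + Z)
H = -7 (H = 2*(-14) + (6 + 15) = -28 + 21 = -7)
(z(-57) + (1315/1202 + 445/(-2427)))*(-361 + H) = ((-21 - 57) + (1315/1202 + 445/(-2427)))*(-361 - 7) = (-78 + (1315*(1/1202) + 445*(-1/2427)))*(-368) = (-78 + (1315/1202 - 445/2427))*(-368) = (-78 + 2656615/2917254)*(-368) = -224889197/2917254*(-368) = 41379612248/1458627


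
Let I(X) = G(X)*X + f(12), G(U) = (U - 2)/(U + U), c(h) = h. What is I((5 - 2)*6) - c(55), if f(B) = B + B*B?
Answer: 109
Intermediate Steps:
f(B) = B + B²
G(U) = (-2 + U)/(2*U) (G(U) = (-2 + U)/((2*U)) = (-2 + U)*(1/(2*U)) = (-2 + U)/(2*U))
I(X) = 155 + X/2 (I(X) = ((-2 + X)/(2*X))*X + 12*(1 + 12) = (-1 + X/2) + 12*13 = (-1 + X/2) + 156 = 155 + X/2)
I((5 - 2)*6) - c(55) = (155 + ((5 - 2)*6)/2) - 1*55 = (155 + (3*6)/2) - 55 = (155 + (½)*18) - 55 = (155 + 9) - 55 = 164 - 55 = 109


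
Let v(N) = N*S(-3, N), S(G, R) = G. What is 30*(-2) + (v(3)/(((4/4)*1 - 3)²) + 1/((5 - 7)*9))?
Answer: -2243/36 ≈ -62.306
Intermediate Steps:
v(N) = -3*N (v(N) = N*(-3) = -3*N)
30*(-2) + (v(3)/(((4/4)*1 - 3)²) + 1/((5 - 7)*9)) = 30*(-2) + ((-3*3)/(((4/4)*1 - 3)²) + 1/((5 - 7)*9)) = -60 + (-9/((4*(¼))*1 - 3)² + (⅑)/(-2)) = -60 + (-9/(1*1 - 3)² - ½*⅑) = -60 + (-9/(1 - 3)² - 1/18) = -60 + (-9/((-2)²) - 1/18) = -60 + (-9/4 - 1/18) = -60 - 83/36 = -2243/36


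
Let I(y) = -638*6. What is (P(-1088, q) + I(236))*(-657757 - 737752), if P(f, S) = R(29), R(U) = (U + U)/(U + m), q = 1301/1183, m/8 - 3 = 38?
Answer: 1907016077842/357 ≈ 5.3418e+9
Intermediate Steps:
m = 328 (m = 24 + 8*38 = 24 + 304 = 328)
I(y) = -3828
q = 1301/1183 (q = 1301*(1/1183) = 1301/1183 ≈ 1.0997)
R(U) = 2*U/(328 + U) (R(U) = (U + U)/(U + 328) = (2*U)/(328 + U) = 2*U/(328 + U))
P(f, S) = 58/357 (P(f, S) = 2*29/(328 + 29) = 2*29/357 = 2*29*(1/357) = 58/357)
(P(-1088, q) + I(236))*(-657757 - 737752) = (58/357 - 3828)*(-657757 - 737752) = -1366538/357*(-1395509) = 1907016077842/357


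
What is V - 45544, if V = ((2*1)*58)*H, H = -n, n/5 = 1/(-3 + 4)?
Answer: -46124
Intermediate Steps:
n = 5 (n = 5/(-3 + 4) = 5/1 = 5*1 = 5)
H = -5 (H = -1*5 = -5)
V = -580 (V = ((2*1)*58)*(-5) = (2*58)*(-5) = 116*(-5) = -580)
V - 45544 = -580 - 45544 = -46124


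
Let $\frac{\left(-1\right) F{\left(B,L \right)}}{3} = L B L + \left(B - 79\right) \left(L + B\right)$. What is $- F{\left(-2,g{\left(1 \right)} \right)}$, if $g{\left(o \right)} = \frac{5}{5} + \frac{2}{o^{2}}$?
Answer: $-297$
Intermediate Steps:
$g{\left(o \right)} = 1 + \frac{2}{o^{2}}$ ($g{\left(o \right)} = 5 \cdot \frac{1}{5} + \frac{2}{o^{2}} = 1 + \frac{2}{o^{2}}$)
$F{\left(B,L \right)} = - 3 B L^{2} - 3 \left(-79 + B\right) \left(B + L\right)$ ($F{\left(B,L \right)} = - 3 \left(L B L + \left(B - 79\right) \left(L + B\right)\right) = - 3 \left(B L L + \left(-79 + B\right) \left(B + L\right)\right) = - 3 \left(B L^{2} + \left(-79 + B\right) \left(B + L\right)\right) = - 3 B L^{2} - 3 \left(-79 + B\right) \left(B + L\right)$)
$- F{\left(-2,g{\left(1 \right)} \right)} = - (- 3 \left(-2\right)^{2} + 237 \left(-2\right) + 237 \left(1 + 2 \cdot 1^{-2}\right) - - 6 \left(1 + 2 \cdot 1^{-2}\right) - - 6 \left(1 + 2 \cdot 1^{-2}\right)^{2}) = - (\left(-3\right) 4 - 474 + 237 \left(1 + 2 \cdot 1\right) - - 6 \left(1 + 2 \cdot 1\right) - - 6 \left(1 + 2 \cdot 1\right)^{2}) = - (-12 - 474 + 237 \left(1 + 2\right) - - 6 \left(1 + 2\right) - - 6 \left(1 + 2\right)^{2}) = - (-12 - 474 + 237 \cdot 3 - \left(-6\right) 3 - - 6 \cdot 3^{2}) = - (-12 - 474 + 711 + 18 - \left(-6\right) 9) = - (-12 - 474 + 711 + 18 + 54) = \left(-1\right) 297 = -297$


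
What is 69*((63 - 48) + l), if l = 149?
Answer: 11316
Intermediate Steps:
69*((63 - 48) + l) = 69*((63 - 48) + 149) = 69*(15 + 149) = 69*164 = 11316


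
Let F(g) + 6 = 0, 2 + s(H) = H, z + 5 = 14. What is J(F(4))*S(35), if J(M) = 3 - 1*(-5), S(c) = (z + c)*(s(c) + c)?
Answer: 23936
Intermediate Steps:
z = 9 (z = -5 + 14 = 9)
s(H) = -2 + H
F(g) = -6 (F(g) = -6 + 0 = -6)
S(c) = (-2 + 2*c)*(9 + c) (S(c) = (9 + c)*((-2 + c) + c) = (9 + c)*(-2 + 2*c) = (-2 + 2*c)*(9 + c))
J(M) = 8 (J(M) = 3 + 5 = 8)
J(F(4))*S(35) = 8*(-18 + 2*35² + 16*35) = 8*(-18 + 2*1225 + 560) = 8*(-18 + 2450 + 560) = 8*2992 = 23936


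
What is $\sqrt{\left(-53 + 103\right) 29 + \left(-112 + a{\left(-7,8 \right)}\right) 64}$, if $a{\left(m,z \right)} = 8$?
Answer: $i \sqrt{5206} \approx 72.153 i$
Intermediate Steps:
$\sqrt{\left(-53 + 103\right) 29 + \left(-112 + a{\left(-7,8 \right)}\right) 64} = \sqrt{\left(-53 + 103\right) 29 + \left(-112 + 8\right) 64} = \sqrt{50 \cdot 29 - 6656} = \sqrt{1450 - 6656} = \sqrt{-5206} = i \sqrt{5206}$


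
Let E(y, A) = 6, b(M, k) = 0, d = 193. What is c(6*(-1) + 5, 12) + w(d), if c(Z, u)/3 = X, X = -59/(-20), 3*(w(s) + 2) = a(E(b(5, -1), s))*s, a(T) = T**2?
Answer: 46457/20 ≈ 2322.9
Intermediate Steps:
w(s) = -2 + 12*s (w(s) = -2 + (6**2*s)/3 = -2 + (36*s)/3 = -2 + 12*s)
X = 59/20 (X = -59*(-1/20) = 59/20 ≈ 2.9500)
c(Z, u) = 177/20 (c(Z, u) = 3*(59/20) = 177/20)
c(6*(-1) + 5, 12) + w(d) = 177/20 + (-2 + 12*193) = 177/20 + (-2 + 2316) = 177/20 + 2314 = 46457/20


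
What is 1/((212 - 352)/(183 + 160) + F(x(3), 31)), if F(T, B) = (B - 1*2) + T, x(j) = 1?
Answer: 49/1450 ≈ 0.033793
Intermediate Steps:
F(T, B) = -2 + B + T (F(T, B) = (B - 2) + T = (-2 + B) + T = -2 + B + T)
1/((212 - 352)/(183 + 160) + F(x(3), 31)) = 1/((212 - 352)/(183 + 160) + (-2 + 31 + 1)) = 1/(-140/343 + 30) = 1/(-140*1/343 + 30) = 1/(-20/49 + 30) = 1/(1450/49) = 49/1450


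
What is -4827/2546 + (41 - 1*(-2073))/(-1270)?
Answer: -5756267/1616710 ≈ -3.5605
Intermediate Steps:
-4827/2546 + (41 - 1*(-2073))/(-1270) = -4827*1/2546 + (41 + 2073)*(-1/1270) = -4827/2546 + 2114*(-1/1270) = -4827/2546 - 1057/635 = -5756267/1616710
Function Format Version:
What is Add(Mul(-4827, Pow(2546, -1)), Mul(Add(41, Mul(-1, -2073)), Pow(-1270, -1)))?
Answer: Rational(-5756267, 1616710) ≈ -3.5605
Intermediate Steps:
Add(Mul(-4827, Pow(2546, -1)), Mul(Add(41, Mul(-1, -2073)), Pow(-1270, -1))) = Add(Mul(-4827, Rational(1, 2546)), Mul(Add(41, 2073), Rational(-1, 1270))) = Add(Rational(-4827, 2546), Mul(2114, Rational(-1, 1270))) = Add(Rational(-4827, 2546), Rational(-1057, 635)) = Rational(-5756267, 1616710)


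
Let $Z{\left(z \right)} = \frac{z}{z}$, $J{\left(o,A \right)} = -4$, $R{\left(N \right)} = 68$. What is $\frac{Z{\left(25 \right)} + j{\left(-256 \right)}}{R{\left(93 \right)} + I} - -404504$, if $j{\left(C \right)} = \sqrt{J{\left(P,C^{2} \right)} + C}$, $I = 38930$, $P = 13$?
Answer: $\frac{15774846993}{38998} + \frac{i \sqrt{65}}{19499} \approx 4.045 \cdot 10^{5} + 0.00041347 i$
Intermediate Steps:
$Z{\left(z \right)} = 1$
$j{\left(C \right)} = \sqrt{-4 + C}$
$\frac{Z{\left(25 \right)} + j{\left(-256 \right)}}{R{\left(93 \right)} + I} - -404504 = \frac{1 + \sqrt{-4 - 256}}{68 + 38930} - -404504 = \frac{1 + \sqrt{-260}}{38998} + 404504 = \left(1 + 2 i \sqrt{65}\right) \frac{1}{38998} + 404504 = \left(\frac{1}{38998} + \frac{i \sqrt{65}}{19499}\right) + 404504 = \frac{15774846993}{38998} + \frac{i \sqrt{65}}{19499}$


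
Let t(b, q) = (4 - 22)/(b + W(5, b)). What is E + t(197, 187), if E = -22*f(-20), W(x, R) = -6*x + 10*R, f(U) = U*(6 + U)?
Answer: -13163938/2137 ≈ -6160.0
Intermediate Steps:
E = -6160 (E = -(-440)*(6 - 20) = -(-440)*(-14) = -22*280 = -6160)
t(b, q) = -18/(-30 + 11*b) (t(b, q) = (4 - 22)/(b + (-6*5 + 10*b)) = -18/(b + (-30 + 10*b)) = -18/(-30 + 11*b))
E + t(197, 187) = -6160 - 18/(-30 + 11*197) = -6160 - 18/(-30 + 2167) = -6160 - 18/2137 = -13163938/2137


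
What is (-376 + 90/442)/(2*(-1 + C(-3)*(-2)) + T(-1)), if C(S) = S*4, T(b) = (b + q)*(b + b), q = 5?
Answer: -83051/8398 ≈ -9.8894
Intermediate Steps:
T(b) = 2*b*(5 + b) (T(b) = (b + 5)*(b + b) = (5 + b)*(2*b) = 2*b*(5 + b))
C(S) = 4*S
(-376 + 90/442)/(2*(-1 + C(-3)*(-2)) + T(-1)) = (-376 + 90/442)/(2*(-1 + (4*(-3))*(-2)) + 2*(-1)*(5 - 1)) = (-376 + 90*(1/442))/(2*(-1 - 12*(-2)) + 2*(-1)*4) = (-376 + 45/221)/(2*(-1 + 24) - 8) = -83051/(221*(2*23 - 8)) = -83051/(221*(46 - 8)) = -83051/221/38 = -83051/221*1/38 = -83051/8398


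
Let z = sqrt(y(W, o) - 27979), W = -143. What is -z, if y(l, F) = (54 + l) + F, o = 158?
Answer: -I*sqrt(27910) ≈ -167.06*I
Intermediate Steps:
y(l, F) = 54 + F + l
z = I*sqrt(27910) (z = sqrt((54 + 158 - 143) - 27979) = sqrt(69 - 27979) = sqrt(-27910) = I*sqrt(27910) ≈ 167.06*I)
-z = -I*sqrt(27910)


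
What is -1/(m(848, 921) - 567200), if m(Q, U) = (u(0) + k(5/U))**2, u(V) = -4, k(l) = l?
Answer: 848241/481108760159 ≈ 1.7631e-6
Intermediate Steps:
m(Q, U) = (-4 + 5/U)**2
-1/(m(848, 921) - 567200) = -1/((-5 + 4*921)**2/921**2 - 567200) = -1/((-5 + 3684)**2/848241 - 567200) = -1/((1/848241)*3679**2 - 567200) = -1/((1/848241)*13535041 - 567200) = -1/(13535041/848241 - 567200) = -1/(-481108760159/848241) = -1*(-848241/481108760159) = 848241/481108760159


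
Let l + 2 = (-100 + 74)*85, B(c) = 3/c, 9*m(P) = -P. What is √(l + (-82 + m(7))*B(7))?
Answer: I*√991137/21 ≈ 47.408*I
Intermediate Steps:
m(P) = -P/9 (m(P) = (-P)/9 = -P/9)
l = -2212 (l = -2 + (-100 + 74)*85 = -2 - 26*85 = -2 - 2210 = -2212)
√(l + (-82 + m(7))*B(7)) = √(-2212 + (-82 - ⅑*7)*(3/7)) = √(-2212 + (-82 - 7/9)*(3*(⅐))) = √(-2212 - 745/9*3/7) = √(-2212 - 745/21) = √(-47197/21) = I*√991137/21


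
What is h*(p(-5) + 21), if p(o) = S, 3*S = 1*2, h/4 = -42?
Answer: -3640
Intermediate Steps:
h = -168 (h = 4*(-42) = -168)
S = 2/3 (S = (1*2)/3 = (1/3)*2 = 2/3 ≈ 0.66667)
p(o) = 2/3
h*(p(-5) + 21) = -168*(2/3 + 21) = -168*65/3 = -3640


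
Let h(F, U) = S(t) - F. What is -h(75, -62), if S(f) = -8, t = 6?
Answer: 83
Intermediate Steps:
h(F, U) = -8 - F
-h(75, -62) = -(-8 - 1*75) = -(-8 - 75) = -1*(-83) = 83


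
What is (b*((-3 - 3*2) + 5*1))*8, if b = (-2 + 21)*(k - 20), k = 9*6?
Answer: -20672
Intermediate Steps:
k = 54
b = 646 (b = (-2 + 21)*(54 - 20) = 19*34 = 646)
(b*((-3 - 3*2) + 5*1))*8 = (646*((-3 - 3*2) + 5*1))*8 = (646*((-3 - 6) + 5))*8 = (646*(-9 + 5))*8 = (646*(-4))*8 = -2584*8 = -20672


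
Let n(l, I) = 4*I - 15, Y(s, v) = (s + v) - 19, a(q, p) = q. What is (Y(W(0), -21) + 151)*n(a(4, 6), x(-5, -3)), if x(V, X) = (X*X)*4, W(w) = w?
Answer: 14319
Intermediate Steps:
x(V, X) = 4*X**2 (x(V, X) = X**2*4 = 4*X**2)
Y(s, v) = -19 + s + v
n(l, I) = -15 + 4*I
(Y(W(0), -21) + 151)*n(a(4, 6), x(-5, -3)) = ((-19 + 0 - 21) + 151)*(-15 + 4*(4*(-3)**2)) = (-40 + 151)*(-15 + 4*(4*9)) = 111*(-15 + 4*36) = 111*(-15 + 144) = 111*129 = 14319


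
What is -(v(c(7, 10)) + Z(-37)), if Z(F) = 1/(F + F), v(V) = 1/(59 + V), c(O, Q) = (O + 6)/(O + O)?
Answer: -197/62086 ≈ -0.0031730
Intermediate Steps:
c(O, Q) = (6 + O)/(2*O) (c(O, Q) = (6 + O)/((2*O)) = (6 + O)*(1/(2*O)) = (6 + O)/(2*O))
Z(F) = 1/(2*F)
-(v(c(7, 10)) + Z(-37)) = -(1/(59 + (½)*(6 + 7)/7) + (½)/(-37)) = -(1/(59 + (½)*(⅐)*13) + (½)*(-1/37)) = -(1/(59 + 13/14) - 1/74) = -(1/(839/14) - 1/74) = -(14/839 - 1/74) = -1*197/62086 = -197/62086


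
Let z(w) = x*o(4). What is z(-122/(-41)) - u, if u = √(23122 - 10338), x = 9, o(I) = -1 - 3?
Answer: -36 - 4*√799 ≈ -149.07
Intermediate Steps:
o(I) = -4
u = 4*√799 (u = √12784 = 4*√799 ≈ 113.07)
z(w) = -36 (z(w) = 9*(-4) = -36)
z(-122/(-41)) - u = -36 - 4*√799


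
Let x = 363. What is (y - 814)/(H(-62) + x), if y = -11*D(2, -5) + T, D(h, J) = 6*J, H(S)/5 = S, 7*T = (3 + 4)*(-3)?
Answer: -487/53 ≈ -9.1887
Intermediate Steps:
T = -3 (T = ((3 + 4)*(-3))/7 = (7*(-3))/7 = (1/7)*(-21) = -3)
H(S) = 5*S
y = 327 (y = -66*(-5) - 3 = -11*(-30) - 3 = 330 - 3 = 327)
(y - 814)/(H(-62) + x) = (327 - 814)/(5*(-62) + 363) = -487/(-310 + 363) = -487/53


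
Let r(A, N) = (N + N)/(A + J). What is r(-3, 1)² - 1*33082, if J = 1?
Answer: -33081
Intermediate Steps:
r(A, N) = 2*N/(1 + A) (r(A, N) = (N + N)/(A + 1) = (2*N)/(1 + A) = 2*N/(1 + A))
r(-3, 1)² - 1*33082 = (2*1/(1 - 3))² - 1*33082 = (2*1/(-2))² - 33082 = (2*1*(-½))² - 33082 = (-1)² - 33082 = 1 - 33082 = -33081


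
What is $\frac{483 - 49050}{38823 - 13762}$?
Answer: $- \frac{48567}{25061} \approx -1.938$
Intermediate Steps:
$\frac{483 - 49050}{38823 - 13762} = - \frac{48567}{25061}$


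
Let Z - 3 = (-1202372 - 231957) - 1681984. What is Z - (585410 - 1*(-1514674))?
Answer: -5216394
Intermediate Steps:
Z = -3116310 (Z = 3 + ((-1202372 - 231957) - 1681984) = 3 + (-1434329 - 1681984) = 3 - 3116313 = -3116310)
Z - (585410 - 1*(-1514674)) = -3116310 - (585410 - 1*(-1514674)) = -3116310 - (585410 + 1514674) = -3116310 - 1*2100084 = -3116310 - 2100084 = -5216394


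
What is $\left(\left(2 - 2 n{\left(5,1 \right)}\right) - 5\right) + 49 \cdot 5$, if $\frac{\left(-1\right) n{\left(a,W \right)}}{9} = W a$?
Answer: $332$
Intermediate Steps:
$n{\left(a,W \right)} = - 9 W a$
$\left(\left(2 - 2 n{\left(5,1 \right)}\right) - 5\right) + 49 \cdot 5 = \left(\left(2 - 2 \left(\left(-9\right) 1 \cdot 5\right)\right) - 5\right) + 49 \cdot 5 = \left(\left(2 - -90\right) - 5\right) + 245 = \left(\left(2 + 90\right) - 5\right) + 245 = \left(92 - 5\right) + 245 = 87 + 245 = 332$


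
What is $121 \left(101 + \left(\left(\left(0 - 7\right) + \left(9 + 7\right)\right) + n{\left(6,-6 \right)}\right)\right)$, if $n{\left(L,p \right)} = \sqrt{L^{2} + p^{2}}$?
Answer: $13310 + 726 \sqrt{2} \approx 14337.0$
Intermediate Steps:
$121 \left(101 + \left(\left(\left(0 - 7\right) + \left(9 + 7\right)\right) + n{\left(6,-6 \right)}\right)\right) = 121 \left(101 + \left(\left(\left(0 - 7\right) + \left(9 + 7\right)\right) + \sqrt{6^{2} + \left(-6\right)^{2}}\right)\right) = 121 \left(101 + \left(\left(-7 + 16\right) + \sqrt{36 + 36}\right)\right) = 121 \left(101 + \left(9 + \sqrt{72}\right)\right) = 121 \left(101 + \left(9 + 6 \sqrt{2}\right)\right) = 121 \left(110 + 6 \sqrt{2}\right) = 13310 + 726 \sqrt{2}$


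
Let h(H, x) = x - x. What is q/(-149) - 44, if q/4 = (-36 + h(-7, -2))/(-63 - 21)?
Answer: -45904/1043 ≈ -44.011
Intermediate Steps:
h(H, x) = 0
q = 12/7 (q = 4*((-36 + 0)/(-63 - 21)) = 4*(-36/(-84)) = 4*(-36*(-1/84)) = 4*(3/7) = 12/7 ≈ 1.7143)
q/(-149) - 44 = (12/7)/(-149) - 44 = -1/149*12/7 - 44 = -12/1043 - 44 = -45904/1043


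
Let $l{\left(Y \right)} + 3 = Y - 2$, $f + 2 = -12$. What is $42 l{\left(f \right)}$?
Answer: $-798$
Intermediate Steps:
$f = -14$ ($f = -2 - 12 = -14$)
$l{\left(Y \right)} = -5 + Y$ ($l{\left(Y \right)} = -3 + \left(Y - 2\right) = -3 + \left(-2 + Y\right) = -5 + Y$)
$42 l{\left(f \right)} = 42 \left(-5 - 14\right) = 42 \left(-19\right) = -798$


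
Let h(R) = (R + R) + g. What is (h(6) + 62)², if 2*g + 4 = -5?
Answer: 19321/4 ≈ 4830.3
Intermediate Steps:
g = -9/2 (g = -2 + (½)*(-5) = -2 - 5/2 = -9/2 ≈ -4.5000)
h(R) = -9/2 + 2*R (h(R) = (R + R) - 9/2 = 2*R - 9/2 = -9/2 + 2*R)
(h(6) + 62)² = ((-9/2 + 2*6) + 62)² = ((-9/2 + 12) + 62)² = (15/2 + 62)² = (139/2)² = 19321/4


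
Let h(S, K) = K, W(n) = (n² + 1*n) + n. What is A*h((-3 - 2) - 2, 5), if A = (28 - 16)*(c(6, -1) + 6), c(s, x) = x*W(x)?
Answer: 420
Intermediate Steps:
W(n) = n² + 2*n (W(n) = (n² + n) + n = (n + n²) + n = n² + 2*n)
c(s, x) = x²*(2 + x) (c(s, x) = x*(x*(2 + x)) = x²*(2 + x))
A = 84 (A = (28 - 16)*((-1)²*(2 - 1) + 6) = 12*(1*1 + 6) = 12*(1 + 6) = 12*7 = 84)
A*h((-3 - 2) - 2, 5) = 84*5 = 420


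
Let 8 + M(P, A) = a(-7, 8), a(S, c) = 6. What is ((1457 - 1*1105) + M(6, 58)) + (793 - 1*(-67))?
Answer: 1210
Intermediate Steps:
M(P, A) = -2 (M(P, A) = -8 + 6 = -2)
((1457 - 1*1105) + M(6, 58)) + (793 - 1*(-67)) = ((1457 - 1*1105) - 2) + (793 - 1*(-67)) = ((1457 - 1105) - 2) + (793 + 67) = (352 - 2) + 860 = 350 + 860 = 1210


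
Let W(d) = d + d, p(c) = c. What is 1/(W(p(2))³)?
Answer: 1/64 ≈ 0.015625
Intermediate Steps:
W(d) = 2*d
1/(W(p(2))³) = 1/((2*2)³) = 1/(4³) = 1/64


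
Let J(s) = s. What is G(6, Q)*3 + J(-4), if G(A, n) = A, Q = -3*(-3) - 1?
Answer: 14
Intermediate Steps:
Q = 8 (Q = 9 - 1 = 8)
G(6, Q)*3 + J(-4) = 6*3 - 4 = 18 - 4 = 14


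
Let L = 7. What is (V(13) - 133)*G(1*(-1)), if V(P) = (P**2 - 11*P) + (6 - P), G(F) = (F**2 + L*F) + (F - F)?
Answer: 684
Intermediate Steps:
G(F) = F**2 + 7*F (G(F) = (F**2 + 7*F) + (F - F) = (F**2 + 7*F) + 0 = F**2 + 7*F)
V(P) = 6 + P**2 - 12*P
(V(13) - 133)*G(1*(-1)) = ((6 + 13**2 - 12*13) - 133)*((1*(-1))*(7 + 1*(-1))) = ((6 + 169 - 156) - 133)*(-(7 - 1)) = (19 - 133)*(-1*6) = -114*(-6) = 684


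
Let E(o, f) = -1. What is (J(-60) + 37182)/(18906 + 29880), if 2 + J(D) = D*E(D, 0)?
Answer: 18620/24393 ≈ 0.76333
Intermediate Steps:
J(D) = -2 - D (J(D) = -2 + D*(-1) = -2 - D)
(J(-60) + 37182)/(18906 + 29880) = ((-2 - 1*(-60)) + 37182)/(18906 + 29880) = ((-2 + 60) + 37182)/48786 = (58 + 37182)*(1/48786) = 37240*(1/48786) = 18620/24393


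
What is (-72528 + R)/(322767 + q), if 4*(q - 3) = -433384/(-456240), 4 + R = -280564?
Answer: -80548259520/73630346573 ≈ -1.0940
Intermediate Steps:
R = -280568 (R = -4 - 280564 = -280568)
q = 738533/228120 (q = 3 + (-433384/(-456240))/4 = 3 + (-433384*(-1/456240))/4 = 3 + (1/4)*(54173/57030) = 3 + 54173/228120 = 738533/228120 ≈ 3.2375)
(-72528 + R)/(322767 + q) = (-72528 - 280568)/(322767 + 738533/228120) = -353096/73630346573/228120 = -353096*228120/73630346573 = -80548259520/73630346573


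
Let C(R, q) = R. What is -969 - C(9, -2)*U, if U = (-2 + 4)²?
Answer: -1005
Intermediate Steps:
U = 4 (U = 2² = 4)
-969 - C(9, -2)*U = -969 - 9*4 = -969 - 1*36 = -969 - 36 = -1005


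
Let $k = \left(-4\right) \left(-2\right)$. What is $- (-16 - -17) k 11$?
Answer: $-88$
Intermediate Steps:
$k = 8$
$- (-16 - -17) k 11 = - (-16 - -17) 8 \cdot 11 = - (-16 + 17) 8 \cdot 11 = \left(-1\right) 1 \cdot 8 \cdot 11 = \left(-1\right) 8 \cdot 11 = \left(-8\right) 11 = -88$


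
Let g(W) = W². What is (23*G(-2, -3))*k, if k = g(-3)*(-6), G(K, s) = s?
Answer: 3726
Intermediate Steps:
k = -54 (k = (-3)²*(-6) = 9*(-6) = -54)
(23*G(-2, -3))*k = (23*(-3))*(-54) = -69*(-54) = 3726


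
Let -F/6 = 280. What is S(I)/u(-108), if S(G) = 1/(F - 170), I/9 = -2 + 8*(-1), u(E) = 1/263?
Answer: -263/1850 ≈ -0.14216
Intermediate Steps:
F = -1680 (F = -6*280 = -1680)
u(E) = 1/263
I = -90 (I = 9*(-2 + 8*(-1)) = 9*(-2 - 8) = 9*(-10) = -90)
S(G) = -1/1850 (S(G) = 1/(-1680 - 170) = 1/(-1850) = -1/1850)
S(I)/u(-108) = -1/(1850*1/263) = -1/1850*263 = -263/1850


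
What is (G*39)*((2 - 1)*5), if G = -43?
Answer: -8385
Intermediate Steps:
(G*39)*((2 - 1)*5) = (-43*39)*((2 - 1)*5) = -1677*5 = -8385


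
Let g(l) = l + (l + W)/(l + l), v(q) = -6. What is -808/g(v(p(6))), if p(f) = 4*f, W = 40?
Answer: 4848/53 ≈ 91.472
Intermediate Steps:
g(l) = l + (40 + l)/(2*l) (g(l) = l + (l + 40)/(l + l) = l + (40 + l)/((2*l)) = l + (40 + l)*(1/(2*l)) = l + (40 + l)/(2*l))
-808/g(v(p(6))) = -808/(1/2 - 6 + 20/(-6)) = -808/(1/2 - 6 + 20*(-1/6)) = -808/(1/2 - 6 - 10/3) = -808/(-53/6) = -808*(-6/53) = 4848/53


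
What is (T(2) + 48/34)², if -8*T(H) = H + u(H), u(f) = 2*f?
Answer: 2025/4624 ≈ 0.43793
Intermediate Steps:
T(H) = -3*H/8 (T(H) = -(H + 2*H)/8 = -3*H/8)
(T(2) + 48/34)² = (-3/8*2 + 48/34)² = (-¾ + 48*(1/34))² = (-¾ + 24/17)² = (45/68)² = 2025/4624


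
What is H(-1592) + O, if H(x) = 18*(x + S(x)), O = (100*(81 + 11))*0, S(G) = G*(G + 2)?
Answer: 45534384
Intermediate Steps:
S(G) = G*(2 + G)
O = 0 (O = (100*92)*0 = 9200*0 = 0)
H(x) = 18*x + 18*x*(2 + x) (H(x) = 18*(x + x*(2 + x)) = 18*x + 18*x*(2 + x))
H(-1592) + O = 18*(-1592)*(3 - 1592) + 0 = 18*(-1592)*(-1589) + 0 = 45534384 + 0 = 45534384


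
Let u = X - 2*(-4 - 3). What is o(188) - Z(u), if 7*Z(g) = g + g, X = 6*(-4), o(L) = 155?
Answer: 1105/7 ≈ 157.86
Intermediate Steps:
X = -24
u = -10 (u = -24 - 2*(-4 - 3) = -24 - 2*(-7) = -24 - 1*(-14) = -24 + 14 = -10)
Z(g) = 2*g/7 (Z(g) = (g + g)/7 = (2*g)/7 = 2*g/7)
o(188) - Z(u) = 155 - 2*(-10)/7 = 155 - 1*(-20/7) = 155 + 20/7 = 1105/7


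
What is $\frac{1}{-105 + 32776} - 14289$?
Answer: $- \frac{466835918}{32671} \approx -14289.0$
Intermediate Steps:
$\frac{1}{-105 + 32776} - 14289 = \frac{1}{32671} - 14289 = - \frac{466835918}{32671}$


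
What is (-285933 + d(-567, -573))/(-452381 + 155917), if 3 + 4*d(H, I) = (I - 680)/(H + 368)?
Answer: 56900503/58996336 ≈ 0.96448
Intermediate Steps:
d(H, I) = -3/4 + (-680 + I)/(4*(368 + H)) (d(H, I) = -3/4 + ((I - 680)/(H + 368))/4 = -3/4 + ((-680 + I)/(368 + H))/4 = -3/4 + (-680 + I)/(4*(368 + H)))
(-285933 + d(-567, -573))/(-452381 + 155917) = (-285933 + (-1784 - 573 - 3*(-567))/(4*(368 - 567)))/(-452381 + 155917) = (-285933 + (1/4)*(-1784 - 573 + 1701)/(-199))/(-296464) = (-285933 + (1/4)*(-1/199)*(-656))*(-1/296464) = (-285933 + 164/199)*(-1/296464) = -56900503/199*(-1/296464) = 56900503/58996336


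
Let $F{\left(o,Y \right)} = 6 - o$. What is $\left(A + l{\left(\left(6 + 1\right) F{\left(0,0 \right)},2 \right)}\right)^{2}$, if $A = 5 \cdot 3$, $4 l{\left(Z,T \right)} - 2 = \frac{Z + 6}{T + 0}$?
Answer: $\frac{1849}{4} \approx 462.25$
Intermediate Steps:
$l{\left(Z,T \right)} = \frac{1}{2} + \frac{6 + Z}{4 T}$ ($l{\left(Z,T \right)} = \frac{1}{2} + \frac{\left(Z + 6\right) \frac{1}{T + 0}}{4} = \frac{1}{2} + \frac{\left(6 + Z\right) \frac{1}{T}}{4} = \frac{1}{2} + \frac{\frac{1}{T} \left(6 + Z\right)}{4} = \frac{1}{2} + \frac{6 + Z}{4 T}$)
$A = 15$
$\left(A + l{\left(\left(6 + 1\right) F{\left(0,0 \right)},2 \right)}\right)^{2} = \left(15 + \frac{6 + \left(6 + 1\right) \left(6 - 0\right) + 2 \cdot 2}{4 \cdot 2}\right)^{2} = \left(15 + \frac{1}{4} \cdot \frac{1}{2} \left(6 + 7 \left(6 + 0\right) + 4\right)\right)^{2} = \left(15 + \frac{1}{4} \cdot \frac{1}{2} \left(6 + 7 \cdot 6 + 4\right)\right)^{2} = \left(15 + \frac{1}{4} \cdot \frac{1}{2} \left(6 + 42 + 4\right)\right)^{2} = \left(15 + \frac{1}{4} \cdot \frac{1}{2} \cdot 52\right)^{2} = \left(15 + \frac{13}{2}\right)^{2} = \left(\frac{43}{2}\right)^{2} = \frac{1849}{4}$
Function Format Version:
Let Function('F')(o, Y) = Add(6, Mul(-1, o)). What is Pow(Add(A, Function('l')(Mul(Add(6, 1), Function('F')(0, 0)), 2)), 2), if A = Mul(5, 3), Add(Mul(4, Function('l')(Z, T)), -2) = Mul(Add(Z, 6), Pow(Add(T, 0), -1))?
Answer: Rational(1849, 4) ≈ 462.25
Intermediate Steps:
Function('l')(Z, T) = Add(Rational(1, 2), Mul(Rational(1, 4), Pow(T, -1), Add(6, Z))) (Function('l')(Z, T) = Add(Rational(1, 2), Mul(Rational(1, 4), Mul(Add(Z, 6), Pow(Add(T, 0), -1)))) = Add(Rational(1, 2), Mul(Rational(1, 4), Mul(Add(6, Z), Pow(T, -1)))) = Add(Rational(1, 2), Mul(Rational(1, 4), Mul(Pow(T, -1), Add(6, Z)))) = Add(Rational(1, 2), Mul(Rational(1, 4), Pow(T, -1), Add(6, Z))))
A = 15
Pow(Add(A, Function('l')(Mul(Add(6, 1), Function('F')(0, 0)), 2)), 2) = Pow(Add(15, Mul(Rational(1, 4), Pow(2, -1), Add(6, Mul(Add(6, 1), Add(6, Mul(-1, 0))), Mul(2, 2)))), 2) = Pow(Add(15, Mul(Rational(1, 4), Rational(1, 2), Add(6, Mul(7, Add(6, 0)), 4))), 2) = Pow(Add(15, Mul(Rational(1, 4), Rational(1, 2), Add(6, Mul(7, 6), 4))), 2) = Pow(Add(15, Mul(Rational(1, 4), Rational(1, 2), Add(6, 42, 4))), 2) = Pow(Add(15, Mul(Rational(1, 4), Rational(1, 2), 52)), 2) = Pow(Add(15, Rational(13, 2)), 2) = Pow(Rational(43, 2), 2) = Rational(1849, 4)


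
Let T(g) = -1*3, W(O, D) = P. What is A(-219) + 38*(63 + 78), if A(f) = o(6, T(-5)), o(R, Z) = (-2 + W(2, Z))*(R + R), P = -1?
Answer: 5322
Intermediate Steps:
W(O, D) = -1
T(g) = -3
o(R, Z) = -6*R (o(R, Z) = (-2 - 1)*(R + R) = -6*R)
A(f) = -36 (A(f) = -6*6 = -36)
A(-219) + 38*(63 + 78) = -36 + 38*(63 + 78) = -36 + 38*141 = -36 + 5358 = 5322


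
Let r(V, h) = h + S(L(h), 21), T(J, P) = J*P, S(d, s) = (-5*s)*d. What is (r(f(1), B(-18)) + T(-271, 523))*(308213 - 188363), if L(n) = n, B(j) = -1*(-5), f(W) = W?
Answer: -17049022050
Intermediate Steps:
B(j) = 5
S(d, s) = -5*d*s
r(V, h) = -104*h (r(V, h) = h - 5*h*21 = h - 105*h = -104*h)
(r(f(1), B(-18)) + T(-271, 523))*(308213 - 188363) = (-104*5 - 271*523)*(308213 - 188363) = (-520 - 141733)*119850 = -142253*119850 = -17049022050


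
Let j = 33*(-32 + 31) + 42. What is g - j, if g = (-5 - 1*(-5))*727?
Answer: -9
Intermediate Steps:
g = 0 (g = (-5 + 5)*727 = 0*727 = 0)
j = 9 (j = 33*(-1) + 42 = -33 + 42 = 9)
g - j = 0 - 1*9 = 0 - 9 = -9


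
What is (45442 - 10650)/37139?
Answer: 34792/37139 ≈ 0.93680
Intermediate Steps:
(45442 - 10650)/37139 = 34792*(1/37139) = 34792/37139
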